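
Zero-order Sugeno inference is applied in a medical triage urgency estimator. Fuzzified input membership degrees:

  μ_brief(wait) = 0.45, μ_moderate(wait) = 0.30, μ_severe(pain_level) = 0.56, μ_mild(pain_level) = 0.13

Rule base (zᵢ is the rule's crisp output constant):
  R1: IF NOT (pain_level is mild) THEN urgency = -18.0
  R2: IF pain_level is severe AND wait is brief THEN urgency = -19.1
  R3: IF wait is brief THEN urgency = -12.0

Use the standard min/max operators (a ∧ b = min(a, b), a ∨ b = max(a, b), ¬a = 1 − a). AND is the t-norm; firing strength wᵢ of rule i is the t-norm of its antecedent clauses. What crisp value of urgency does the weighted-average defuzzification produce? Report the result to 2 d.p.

R1 (z=-18.0): ¬mild=1−0.13=0.87 → w = 0.87
R2 (z=-19.1): severe=0.56, brief=0.45; AND[min(a, b)] → w = 0.45
R3 (z=-12.0): brief=0.45 → w = 0.45
Weighted average = (0.87·-18.0 + 0.45·-19.1 + 0.45·-12.0) / (0.87 + 0.45 + 0.45)
  = -29.6550 / 1.7700 = -16.75

-16.75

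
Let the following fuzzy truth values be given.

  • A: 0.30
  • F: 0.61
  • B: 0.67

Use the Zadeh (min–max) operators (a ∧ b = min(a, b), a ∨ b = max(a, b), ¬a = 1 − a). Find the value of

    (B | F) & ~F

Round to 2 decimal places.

0.39

B | F = max(a, b) on (0.67, 0.61) = 0.67
~F = 1 − 0.61 = 0.39
(B | F) & ~F = min(a, b) on (0.67, 0.39) = 0.39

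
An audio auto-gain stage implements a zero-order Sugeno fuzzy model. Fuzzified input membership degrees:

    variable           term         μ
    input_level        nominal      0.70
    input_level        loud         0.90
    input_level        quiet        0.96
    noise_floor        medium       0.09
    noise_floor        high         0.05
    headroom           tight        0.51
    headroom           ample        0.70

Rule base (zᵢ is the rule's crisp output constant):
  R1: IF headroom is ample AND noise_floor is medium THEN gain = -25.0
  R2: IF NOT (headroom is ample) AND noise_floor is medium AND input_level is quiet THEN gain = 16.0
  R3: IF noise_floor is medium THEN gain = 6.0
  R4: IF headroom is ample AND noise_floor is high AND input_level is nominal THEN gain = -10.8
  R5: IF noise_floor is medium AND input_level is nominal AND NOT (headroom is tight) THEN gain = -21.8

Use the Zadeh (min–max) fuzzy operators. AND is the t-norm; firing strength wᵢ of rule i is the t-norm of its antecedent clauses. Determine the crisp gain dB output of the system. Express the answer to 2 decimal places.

R1 (z=-25.0): ample=0.70, medium=0.09; AND[min(a, b)] → w = 0.09
R2 (z=16.0): ¬ample=1−0.70=0.30, medium=0.09, quiet=0.96; AND[min(a, b)] → w = 0.09
R3 (z=6.0): medium=0.09 → w = 0.09
R4 (z=-10.8): ample=0.70, high=0.05, nominal=0.70; AND[min(a, b)] → w = 0.05
R5 (z=-21.8): medium=0.09, nominal=0.70, ¬tight=1−0.51=0.49; AND[min(a, b)] → w = 0.09
Weighted average = (0.09·-25.0 + 0.09·16.0 + 0.09·6.0 + 0.05·-10.8 + 0.09·-21.8) / (0.09 + 0.09 + 0.09 + 0.05 + 0.09)
  = -2.7720 / 0.4100 = -6.76

-6.76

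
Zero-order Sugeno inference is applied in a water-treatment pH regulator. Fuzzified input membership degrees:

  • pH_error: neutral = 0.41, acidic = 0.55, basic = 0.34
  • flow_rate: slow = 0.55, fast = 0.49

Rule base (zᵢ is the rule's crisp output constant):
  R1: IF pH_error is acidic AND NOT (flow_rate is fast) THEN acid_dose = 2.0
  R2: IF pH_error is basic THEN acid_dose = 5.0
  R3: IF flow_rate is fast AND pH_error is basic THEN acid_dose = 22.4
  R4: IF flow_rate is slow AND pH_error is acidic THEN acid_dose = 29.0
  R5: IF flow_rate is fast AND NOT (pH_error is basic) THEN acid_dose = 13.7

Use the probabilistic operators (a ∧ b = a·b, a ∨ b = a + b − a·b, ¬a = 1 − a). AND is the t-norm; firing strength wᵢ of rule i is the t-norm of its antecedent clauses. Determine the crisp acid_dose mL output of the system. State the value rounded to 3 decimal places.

13.585

R1 (z=2.0): acidic=0.55, ¬fast=1−0.49=0.51; AND[a·b] → w = 0.2805
R2 (z=5.0): basic=0.34 → w = 0.3400
R3 (z=22.4): fast=0.49, basic=0.34; AND[a·b] → w = 0.1666
R4 (z=29.0): slow=0.55, acidic=0.55; AND[a·b] → w = 0.3025
R5 (z=13.7): fast=0.49, ¬basic=1−0.34=0.66; AND[a·b] → w = 0.3234
Weighted average = (0.2805·2.0 + 0.3400·5.0 + 0.1666·22.4 + 0.3025·29.0 + 0.3234·13.7) / (0.2805 + 0.3400 + 0.1666 + 0.3025 + 0.3234)
  = 19.1959 / 1.4130 = 13.585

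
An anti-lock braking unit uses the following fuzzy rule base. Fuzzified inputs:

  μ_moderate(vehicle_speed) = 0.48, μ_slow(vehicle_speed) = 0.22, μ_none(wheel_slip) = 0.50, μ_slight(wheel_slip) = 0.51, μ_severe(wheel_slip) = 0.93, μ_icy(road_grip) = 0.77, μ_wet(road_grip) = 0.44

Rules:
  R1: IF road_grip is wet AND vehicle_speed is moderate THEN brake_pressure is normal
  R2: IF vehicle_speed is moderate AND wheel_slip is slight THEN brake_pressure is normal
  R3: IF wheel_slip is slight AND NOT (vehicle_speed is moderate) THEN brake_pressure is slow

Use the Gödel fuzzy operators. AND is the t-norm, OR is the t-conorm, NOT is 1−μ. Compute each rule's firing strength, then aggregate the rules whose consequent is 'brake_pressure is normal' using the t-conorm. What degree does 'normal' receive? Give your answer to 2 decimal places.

R1: wet=0.44, moderate=0.48; AND[min(a, b)] → w = 0.44
R2: moderate=0.48, slight=0.51; AND[min(a, b)] → w = 0.48
R3: slight=0.51, ¬moderate=1−0.48=0.52; AND[min(a, b)] → w = 0.51
Rules with consequent 'normal': {R1, R2} → strengths 0.44, 0.48
Aggregate via t-conorm [max(a, b)]: 0.48

0.48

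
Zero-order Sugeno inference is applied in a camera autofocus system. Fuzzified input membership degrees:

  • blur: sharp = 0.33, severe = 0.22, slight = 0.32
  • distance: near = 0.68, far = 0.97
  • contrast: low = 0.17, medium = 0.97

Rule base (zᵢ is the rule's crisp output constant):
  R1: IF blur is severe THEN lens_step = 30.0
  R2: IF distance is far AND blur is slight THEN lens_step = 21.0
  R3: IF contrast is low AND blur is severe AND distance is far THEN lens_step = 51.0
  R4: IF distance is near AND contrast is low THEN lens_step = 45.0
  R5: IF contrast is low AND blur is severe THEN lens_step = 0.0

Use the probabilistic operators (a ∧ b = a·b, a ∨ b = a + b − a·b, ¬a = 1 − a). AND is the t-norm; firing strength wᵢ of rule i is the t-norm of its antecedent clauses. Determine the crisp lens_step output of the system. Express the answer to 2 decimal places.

28.03

R1 (z=30.0): severe=0.22 → w = 0.2200
R2 (z=21.0): far=0.97, slight=0.32; AND[a·b] → w = 0.3104
R3 (z=51.0): low=0.17, severe=0.22, far=0.97; AND[a·b] → w = 0.0363
R4 (z=45.0): near=0.68, low=0.17; AND[a·b] → w = 0.1156
R5 (z=0.0): low=0.17, severe=0.22; AND[a·b] → w = 0.0374
Weighted average = (0.2200·30.0 + 0.3104·21.0 + 0.0363·51.0 + 0.1156·45.0 + 0.0374·0.0) / (0.2200 + 0.3104 + 0.0363 + 0.1156 + 0.0374)
  = 20.1706 / 0.7197 = 28.03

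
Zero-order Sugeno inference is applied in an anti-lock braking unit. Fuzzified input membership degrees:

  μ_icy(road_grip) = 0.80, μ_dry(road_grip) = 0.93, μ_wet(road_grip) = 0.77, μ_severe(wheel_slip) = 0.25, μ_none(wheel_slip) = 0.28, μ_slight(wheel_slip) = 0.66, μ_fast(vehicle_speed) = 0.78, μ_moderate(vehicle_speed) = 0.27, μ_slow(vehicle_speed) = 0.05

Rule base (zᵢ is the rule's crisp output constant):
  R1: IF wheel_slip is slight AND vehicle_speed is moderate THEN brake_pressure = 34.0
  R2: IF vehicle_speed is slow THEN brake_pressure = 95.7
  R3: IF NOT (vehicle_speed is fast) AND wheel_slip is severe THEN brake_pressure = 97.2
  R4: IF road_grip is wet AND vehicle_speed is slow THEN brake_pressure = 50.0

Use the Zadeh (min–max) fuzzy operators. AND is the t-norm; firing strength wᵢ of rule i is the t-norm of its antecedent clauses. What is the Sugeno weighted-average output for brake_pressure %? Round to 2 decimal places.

R1 (z=34.0): slight=0.66, moderate=0.27; AND[min(a, b)] → w = 0.27
R2 (z=95.7): slow=0.05 → w = 0.05
R3 (z=97.2): ¬fast=1−0.78=0.22, severe=0.25; AND[min(a, b)] → w = 0.22
R4 (z=50.0): wet=0.77, slow=0.05; AND[min(a, b)] → w = 0.05
Weighted average = (0.27·34.0 + 0.05·95.7 + 0.22·97.2 + 0.05·50.0) / (0.27 + 0.05 + 0.22 + 0.05)
  = 37.8490 / 0.5900 = 64.15

64.15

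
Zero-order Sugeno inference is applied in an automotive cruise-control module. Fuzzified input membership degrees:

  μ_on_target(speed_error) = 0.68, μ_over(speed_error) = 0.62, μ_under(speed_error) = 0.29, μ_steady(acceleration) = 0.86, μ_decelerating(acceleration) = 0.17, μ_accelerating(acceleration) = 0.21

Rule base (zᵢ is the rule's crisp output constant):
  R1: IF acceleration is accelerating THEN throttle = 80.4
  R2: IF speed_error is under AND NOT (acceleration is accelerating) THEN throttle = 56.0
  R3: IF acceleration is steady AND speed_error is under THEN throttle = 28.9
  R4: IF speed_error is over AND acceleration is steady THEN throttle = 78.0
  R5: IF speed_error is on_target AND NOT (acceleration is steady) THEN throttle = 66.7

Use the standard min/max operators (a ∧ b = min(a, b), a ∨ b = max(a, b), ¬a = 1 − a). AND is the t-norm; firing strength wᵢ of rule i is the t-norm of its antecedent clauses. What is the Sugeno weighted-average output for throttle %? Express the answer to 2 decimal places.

64.00

R1 (z=80.4): accelerating=0.21 → w = 0.21
R2 (z=56.0): under=0.29, ¬accelerating=1−0.21=0.79; AND[min(a, b)] → w = 0.29
R3 (z=28.9): steady=0.86, under=0.29; AND[min(a, b)] → w = 0.29
R4 (z=78.0): over=0.62, steady=0.86; AND[min(a, b)] → w = 0.62
R5 (z=66.7): on_target=0.68, ¬steady=1−0.86=0.14; AND[min(a, b)] → w = 0.14
Weighted average = (0.21·80.4 + 0.29·56.0 + 0.29·28.9 + 0.62·78.0 + 0.14·66.7) / (0.21 + 0.29 + 0.29 + 0.62 + 0.14)
  = 99.2030 / 1.5500 = 64.00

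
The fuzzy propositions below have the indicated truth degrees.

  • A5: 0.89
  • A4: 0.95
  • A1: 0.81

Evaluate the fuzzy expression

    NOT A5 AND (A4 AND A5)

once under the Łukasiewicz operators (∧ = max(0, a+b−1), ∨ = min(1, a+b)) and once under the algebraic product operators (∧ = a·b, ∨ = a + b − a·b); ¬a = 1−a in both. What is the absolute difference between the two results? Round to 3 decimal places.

Under Łukasiewicz:
  NOT A5 = 1 − 0.89 = 0.11
  A4 AND A5 = max(0, a+b−1) on (0.95, 0.89) = 0.84
  NOT A5 AND (A4 AND A5) = max(0, a+b−1) on (0.11, 0.84) = 0.00
  → value = 0.0000
Under algebraic product:
  NOT A5 = 1 − 0.8900 = 0.1100
  A4 AND A5 = a·b on (0.9500, 0.8900) = 0.8455
  NOT A5 AND (A4 AND A5) = a·b on (0.1100, 0.8455) = 0.0930
  → value = 0.0930
|0.0000 − 0.0930| = 0.093

0.093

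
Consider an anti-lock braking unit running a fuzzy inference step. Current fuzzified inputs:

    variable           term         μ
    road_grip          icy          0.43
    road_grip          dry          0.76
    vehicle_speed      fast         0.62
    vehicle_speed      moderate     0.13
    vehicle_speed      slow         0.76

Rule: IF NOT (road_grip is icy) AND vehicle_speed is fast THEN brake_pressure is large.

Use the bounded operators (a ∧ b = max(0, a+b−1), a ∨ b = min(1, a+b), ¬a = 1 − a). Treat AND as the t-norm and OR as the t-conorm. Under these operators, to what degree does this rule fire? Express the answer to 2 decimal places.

0.19

firing strength: ¬icy=1−0.43=0.57, fast=0.62; AND[max(0, a+b−1)] → w = 0.19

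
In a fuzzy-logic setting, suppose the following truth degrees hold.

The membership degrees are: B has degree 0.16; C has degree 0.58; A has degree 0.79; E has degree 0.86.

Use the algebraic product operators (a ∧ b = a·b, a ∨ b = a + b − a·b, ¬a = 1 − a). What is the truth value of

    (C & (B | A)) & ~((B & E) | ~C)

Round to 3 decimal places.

0.239

B | A = a + b − a·b on (0.1600, 0.7900) = 0.8236
C & (B | A) = a·b on (0.5800, 0.8236) = 0.4777
B & E = a·b on (0.1600, 0.8600) = 0.1376
~C = 1 − 0.5800 = 0.4200
(B & E) | ~C = a + b − a·b on (0.1376, 0.4200) = 0.4998
~((B & E) | ~C) = 1 − 0.4998 = 0.5002
(C & (B | A)) & ~((B & E) | ~C) = a·b on (0.4777, 0.5002) = 0.2389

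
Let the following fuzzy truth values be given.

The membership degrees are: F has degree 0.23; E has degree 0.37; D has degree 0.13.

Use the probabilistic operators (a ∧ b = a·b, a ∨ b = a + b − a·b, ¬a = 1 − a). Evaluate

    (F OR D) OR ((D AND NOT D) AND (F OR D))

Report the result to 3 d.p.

F OR D = a + b − a·b on (0.2300, 0.1300) = 0.3301
NOT D = 1 − 0.1300 = 0.8700
D AND NOT D = a·b on (0.1300, 0.8700) = 0.1131
F OR D = a + b − a·b on (0.2300, 0.1300) = 0.3301
(D AND NOT D) AND (F OR D) = a·b on (0.1131, 0.3301) = 0.0373
(F OR D) OR ((D AND NOT D) AND (F OR D)) = a + b − a·b on (0.3301, 0.0373) = 0.3551

0.355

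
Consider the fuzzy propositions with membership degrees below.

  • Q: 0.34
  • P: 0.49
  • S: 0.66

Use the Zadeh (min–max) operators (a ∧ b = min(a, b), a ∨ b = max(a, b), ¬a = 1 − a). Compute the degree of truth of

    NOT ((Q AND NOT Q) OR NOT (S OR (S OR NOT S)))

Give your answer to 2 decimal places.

0.66

NOT Q = 1 − 0.34 = 0.66
Q AND NOT Q = min(a, b) on (0.34, 0.66) = 0.34
NOT S = 1 − 0.66 = 0.34
S OR NOT S = max(a, b) on (0.66, 0.34) = 0.66
S OR (S OR NOT S) = max(a, b) on (0.66, 0.66) = 0.66
NOT (S OR (S OR NOT S)) = 1 − 0.66 = 0.34
(Q AND NOT Q) OR NOT (S OR (S OR NOT S)) = max(a, b) on (0.34, 0.34) = 0.34
NOT ((Q AND NOT Q) OR NOT (S OR (S OR NOT S))) = 1 − 0.34 = 0.66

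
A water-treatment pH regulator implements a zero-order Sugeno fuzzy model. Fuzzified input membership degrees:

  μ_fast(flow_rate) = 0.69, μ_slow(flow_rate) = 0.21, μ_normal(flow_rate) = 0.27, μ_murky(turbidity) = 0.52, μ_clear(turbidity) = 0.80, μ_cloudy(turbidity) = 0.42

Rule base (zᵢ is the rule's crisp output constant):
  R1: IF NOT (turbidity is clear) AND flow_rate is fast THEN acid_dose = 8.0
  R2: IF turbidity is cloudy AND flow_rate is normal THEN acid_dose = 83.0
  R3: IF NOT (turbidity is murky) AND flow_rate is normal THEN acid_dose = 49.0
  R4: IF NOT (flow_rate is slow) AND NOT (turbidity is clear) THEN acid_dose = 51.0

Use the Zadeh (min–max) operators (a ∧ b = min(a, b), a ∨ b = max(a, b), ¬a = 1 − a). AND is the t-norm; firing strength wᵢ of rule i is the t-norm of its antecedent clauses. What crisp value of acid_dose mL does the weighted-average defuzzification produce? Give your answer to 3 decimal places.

50.468

R1 (z=8.0): ¬clear=1−0.80=0.20, fast=0.69; AND[min(a, b)] → w = 0.20
R2 (z=83.0): cloudy=0.42, normal=0.27; AND[min(a, b)] → w = 0.27
R3 (z=49.0): ¬murky=1−0.52=0.48, normal=0.27; AND[min(a, b)] → w = 0.27
R4 (z=51.0): ¬slow=1−0.21=0.79, ¬clear=1−0.80=0.20; AND[min(a, b)] → w = 0.20
Weighted average = (0.20·8.0 + 0.27·83.0 + 0.27·49.0 + 0.20·51.0) / (0.20 + 0.27 + 0.27 + 0.20)
  = 47.4400 / 0.9400 = 50.468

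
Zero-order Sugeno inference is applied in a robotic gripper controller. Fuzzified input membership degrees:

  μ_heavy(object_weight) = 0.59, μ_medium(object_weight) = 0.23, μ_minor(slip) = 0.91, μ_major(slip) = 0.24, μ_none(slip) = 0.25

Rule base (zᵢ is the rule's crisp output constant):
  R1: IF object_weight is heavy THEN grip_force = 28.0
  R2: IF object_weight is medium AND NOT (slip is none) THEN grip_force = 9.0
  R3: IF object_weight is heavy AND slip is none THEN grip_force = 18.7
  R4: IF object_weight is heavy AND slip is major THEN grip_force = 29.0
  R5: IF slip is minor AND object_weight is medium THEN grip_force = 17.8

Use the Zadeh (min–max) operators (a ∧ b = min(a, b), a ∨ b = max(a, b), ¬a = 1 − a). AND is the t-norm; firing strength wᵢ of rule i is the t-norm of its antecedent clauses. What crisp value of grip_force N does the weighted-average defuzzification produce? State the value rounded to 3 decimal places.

R1 (z=28.0): heavy=0.59 → w = 0.59
R2 (z=9.0): medium=0.23, ¬none=1−0.25=0.75; AND[min(a, b)] → w = 0.23
R3 (z=18.7): heavy=0.59, none=0.25; AND[min(a, b)] → w = 0.25
R4 (z=29.0): heavy=0.59, major=0.24; AND[min(a, b)] → w = 0.24
R5 (z=17.8): minor=0.91, medium=0.23; AND[min(a, b)] → w = 0.23
Weighted average = (0.59·28.0 + 0.23·9.0 + 0.25·18.7 + 0.24·29.0 + 0.23·17.8) / (0.59 + 0.23 + 0.25 + 0.24 + 0.23)
  = 34.3190 / 1.5400 = 22.285

22.285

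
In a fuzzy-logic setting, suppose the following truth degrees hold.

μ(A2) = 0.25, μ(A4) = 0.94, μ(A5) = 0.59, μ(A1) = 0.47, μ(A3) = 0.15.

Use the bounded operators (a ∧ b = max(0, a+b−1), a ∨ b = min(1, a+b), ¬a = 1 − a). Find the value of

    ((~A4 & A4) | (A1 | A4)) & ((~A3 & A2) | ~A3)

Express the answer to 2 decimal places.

~A4 = 1 − 0.94 = 0.06
~A4 & A4 = max(0, a+b−1) on (0.06, 0.94) = 0.00
A1 | A4 = min(1, a+b) on (0.47, 0.94) = 1.00
(~A4 & A4) | (A1 | A4) = min(1, a+b) on (0.00, 1.00) = 1.00
~A3 = 1 − 0.15 = 0.85
~A3 & A2 = max(0, a+b−1) on (0.85, 0.25) = 0.10
~A3 = 1 − 0.15 = 0.85
(~A3 & A2) | ~A3 = min(1, a+b) on (0.10, 0.85) = 0.95
((~A4 & A4) | (A1 | A4)) & ((~A3 & A2) | ~A3) = max(0, a+b−1) on (1.00, 0.95) = 0.95

0.95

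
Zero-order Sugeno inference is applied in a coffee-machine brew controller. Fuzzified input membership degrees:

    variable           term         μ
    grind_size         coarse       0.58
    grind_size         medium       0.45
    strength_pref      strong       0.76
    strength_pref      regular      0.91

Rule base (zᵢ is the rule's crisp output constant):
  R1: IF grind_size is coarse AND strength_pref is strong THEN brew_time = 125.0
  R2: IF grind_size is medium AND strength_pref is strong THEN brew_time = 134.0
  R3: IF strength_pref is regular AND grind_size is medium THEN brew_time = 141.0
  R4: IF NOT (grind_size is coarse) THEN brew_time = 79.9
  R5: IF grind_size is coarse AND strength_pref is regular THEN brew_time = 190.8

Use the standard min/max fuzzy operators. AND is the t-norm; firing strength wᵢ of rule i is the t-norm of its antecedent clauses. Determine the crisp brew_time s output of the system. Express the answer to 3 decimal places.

137.287

R1 (z=125.0): coarse=0.58, strong=0.76; AND[min(a, b)] → w = 0.58
R2 (z=134.0): medium=0.45, strong=0.76; AND[min(a, b)] → w = 0.45
R3 (z=141.0): regular=0.91, medium=0.45; AND[min(a, b)] → w = 0.45
R4 (z=79.9): ¬coarse=1−0.58=0.42 → w = 0.42
R5 (z=190.8): coarse=0.58, regular=0.91; AND[min(a, b)] → w = 0.58
Weighted average = (0.58·125.0 + 0.45·134.0 + 0.45·141.0 + 0.42·79.9 + 0.58·190.8) / (0.58 + 0.45 + 0.45 + 0.42 + 0.58)
  = 340.4720 / 2.4800 = 137.287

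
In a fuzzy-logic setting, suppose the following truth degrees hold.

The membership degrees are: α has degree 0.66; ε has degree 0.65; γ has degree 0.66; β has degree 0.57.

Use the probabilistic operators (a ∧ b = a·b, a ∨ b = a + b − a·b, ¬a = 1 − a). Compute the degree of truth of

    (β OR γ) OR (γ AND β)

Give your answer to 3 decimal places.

β OR γ = a + b − a·b on (0.5700, 0.6600) = 0.8538
γ AND β = a·b on (0.6600, 0.5700) = 0.3762
(β OR γ) OR (γ AND β) = a + b − a·b on (0.8538, 0.3762) = 0.9088

0.909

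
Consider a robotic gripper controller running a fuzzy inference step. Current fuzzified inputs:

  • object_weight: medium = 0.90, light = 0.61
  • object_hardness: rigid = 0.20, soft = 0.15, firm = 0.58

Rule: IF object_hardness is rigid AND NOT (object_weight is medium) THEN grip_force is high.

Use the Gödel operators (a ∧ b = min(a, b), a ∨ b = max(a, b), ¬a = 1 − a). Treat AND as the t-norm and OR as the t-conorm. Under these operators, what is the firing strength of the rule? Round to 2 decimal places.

0.10

firing strength: rigid=0.20, ¬medium=1−0.90=0.10; AND[min(a, b)] → w = 0.10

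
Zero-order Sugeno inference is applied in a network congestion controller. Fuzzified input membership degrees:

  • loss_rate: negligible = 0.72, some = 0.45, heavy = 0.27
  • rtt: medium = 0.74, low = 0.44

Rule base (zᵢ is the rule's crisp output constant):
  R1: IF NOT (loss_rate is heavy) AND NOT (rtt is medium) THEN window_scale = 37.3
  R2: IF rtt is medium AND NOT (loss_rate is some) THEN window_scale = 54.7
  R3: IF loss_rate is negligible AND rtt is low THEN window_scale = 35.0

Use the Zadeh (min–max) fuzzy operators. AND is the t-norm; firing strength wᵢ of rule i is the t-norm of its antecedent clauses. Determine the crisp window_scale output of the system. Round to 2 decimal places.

44.15

R1 (z=37.3): ¬heavy=1−0.27=0.73, ¬medium=1−0.74=0.26; AND[min(a, b)] → w = 0.26
R2 (z=54.7): medium=0.74, ¬some=1−0.45=0.55; AND[min(a, b)] → w = 0.55
R3 (z=35.0): negligible=0.72, low=0.44; AND[min(a, b)] → w = 0.44
Weighted average = (0.26·37.3 + 0.55·54.7 + 0.44·35.0) / (0.26 + 0.55 + 0.44)
  = 55.1830 / 1.2500 = 44.15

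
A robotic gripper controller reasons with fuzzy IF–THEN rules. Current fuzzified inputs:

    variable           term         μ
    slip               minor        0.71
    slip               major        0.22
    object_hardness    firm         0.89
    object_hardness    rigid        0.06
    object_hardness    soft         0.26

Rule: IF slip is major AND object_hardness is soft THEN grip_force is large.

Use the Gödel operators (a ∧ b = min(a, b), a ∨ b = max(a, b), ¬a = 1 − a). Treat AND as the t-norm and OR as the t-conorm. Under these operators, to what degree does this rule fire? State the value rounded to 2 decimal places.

0.22

firing strength: major=0.22, soft=0.26; AND[min(a, b)] → w = 0.22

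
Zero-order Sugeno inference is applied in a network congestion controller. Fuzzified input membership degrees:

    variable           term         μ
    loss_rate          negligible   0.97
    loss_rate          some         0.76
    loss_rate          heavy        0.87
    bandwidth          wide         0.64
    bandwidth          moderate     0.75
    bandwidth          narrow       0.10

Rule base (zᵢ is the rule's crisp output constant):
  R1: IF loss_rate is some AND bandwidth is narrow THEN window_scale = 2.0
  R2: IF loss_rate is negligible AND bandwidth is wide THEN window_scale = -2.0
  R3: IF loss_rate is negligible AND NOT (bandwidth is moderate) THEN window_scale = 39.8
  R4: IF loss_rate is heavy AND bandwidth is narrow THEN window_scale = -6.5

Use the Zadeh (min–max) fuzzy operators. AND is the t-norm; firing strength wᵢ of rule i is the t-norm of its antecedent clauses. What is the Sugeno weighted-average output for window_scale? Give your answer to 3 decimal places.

7.541

R1 (z=2.0): some=0.76, narrow=0.10; AND[min(a, b)] → w = 0.10
R2 (z=-2.0): negligible=0.97, wide=0.64; AND[min(a, b)] → w = 0.64
R3 (z=39.8): negligible=0.97, ¬moderate=1−0.75=0.25; AND[min(a, b)] → w = 0.25
R4 (z=-6.5): heavy=0.87, narrow=0.10; AND[min(a, b)] → w = 0.10
Weighted average = (0.10·2.0 + 0.64·-2.0 + 0.25·39.8 + 0.10·-6.5) / (0.10 + 0.64 + 0.25 + 0.10)
  = 8.2200 / 1.0900 = 7.541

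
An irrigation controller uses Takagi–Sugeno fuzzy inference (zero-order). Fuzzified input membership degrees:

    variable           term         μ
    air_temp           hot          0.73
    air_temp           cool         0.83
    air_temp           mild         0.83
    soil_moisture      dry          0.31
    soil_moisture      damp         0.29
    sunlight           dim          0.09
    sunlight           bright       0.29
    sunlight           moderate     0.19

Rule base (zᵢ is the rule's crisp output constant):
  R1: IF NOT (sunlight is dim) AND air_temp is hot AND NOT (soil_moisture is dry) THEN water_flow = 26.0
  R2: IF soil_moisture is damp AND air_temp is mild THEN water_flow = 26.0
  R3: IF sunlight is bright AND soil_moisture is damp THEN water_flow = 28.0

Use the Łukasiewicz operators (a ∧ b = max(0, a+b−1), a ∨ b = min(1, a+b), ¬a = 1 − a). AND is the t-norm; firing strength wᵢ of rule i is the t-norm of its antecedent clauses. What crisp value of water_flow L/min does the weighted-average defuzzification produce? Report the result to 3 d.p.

26.000

R1 (z=26.0): ¬dim=1−0.09=0.91, hot=0.73, ¬dry=1−0.31=0.69; AND[max(0, a+b−1)] → w = 0.33
R2 (z=26.0): damp=0.29, mild=0.83; AND[max(0, a+b−1)] → w = 0.12
R3 (z=28.0): bright=0.29, damp=0.29; AND[max(0, a+b−1)] → w = 0.00
Weighted average = (0.33·26.0 + 0.12·26.0 + 0.00·28.0) / (0.33 + 0.12 + 0.00)
  = 11.7000 / 0.4500 = 26.000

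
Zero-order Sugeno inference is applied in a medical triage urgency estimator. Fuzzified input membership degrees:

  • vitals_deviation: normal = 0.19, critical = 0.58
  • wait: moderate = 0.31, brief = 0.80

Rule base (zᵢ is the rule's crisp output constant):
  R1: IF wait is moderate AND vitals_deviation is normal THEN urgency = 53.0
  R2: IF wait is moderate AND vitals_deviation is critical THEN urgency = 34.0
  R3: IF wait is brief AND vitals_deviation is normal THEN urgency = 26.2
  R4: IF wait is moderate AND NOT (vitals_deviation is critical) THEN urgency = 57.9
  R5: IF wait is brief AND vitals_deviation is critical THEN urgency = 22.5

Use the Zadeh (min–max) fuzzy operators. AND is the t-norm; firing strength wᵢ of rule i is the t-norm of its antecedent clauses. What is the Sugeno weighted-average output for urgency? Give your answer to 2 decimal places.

R1 (z=53.0): moderate=0.31, normal=0.19; AND[min(a, b)] → w = 0.19
R2 (z=34.0): moderate=0.31, critical=0.58; AND[min(a, b)] → w = 0.31
R3 (z=26.2): brief=0.80, normal=0.19; AND[min(a, b)] → w = 0.19
R4 (z=57.9): moderate=0.31, ¬critical=1−0.58=0.42; AND[min(a, b)] → w = 0.31
R5 (z=22.5): brief=0.80, critical=0.58; AND[min(a, b)] → w = 0.58
Weighted average = (0.19·53.0 + 0.31·34.0 + 0.19·26.2 + 0.31·57.9 + 0.58·22.5) / (0.19 + 0.31 + 0.19 + 0.31 + 0.58)
  = 56.5870 / 1.5800 = 35.81

35.81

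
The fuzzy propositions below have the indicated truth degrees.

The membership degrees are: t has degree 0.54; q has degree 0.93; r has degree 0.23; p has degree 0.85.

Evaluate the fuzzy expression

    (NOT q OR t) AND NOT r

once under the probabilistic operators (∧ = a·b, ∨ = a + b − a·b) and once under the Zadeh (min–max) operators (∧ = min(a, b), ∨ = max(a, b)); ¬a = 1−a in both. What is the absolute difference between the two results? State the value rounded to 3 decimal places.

Under probabilistic:
  NOT q = 1 − 0.9300 = 0.0700
  NOT q OR t = a + b − a·b on (0.0700, 0.5400) = 0.5722
  NOT r = 1 − 0.2300 = 0.7700
  (NOT q OR t) AND NOT r = a·b on (0.5722, 0.7700) = 0.4406
  → value = 0.4406
Under Zadeh (min–max):
  NOT q = 1 − 0.93 = 0.07
  NOT q OR t = max(a, b) on (0.07, 0.54) = 0.54
  NOT r = 1 − 0.23 = 0.77
  (NOT q OR t) AND NOT r = min(a, b) on (0.54, 0.77) = 0.54
  → value = 0.5400
|0.4406 − 0.5400| = 0.099

0.099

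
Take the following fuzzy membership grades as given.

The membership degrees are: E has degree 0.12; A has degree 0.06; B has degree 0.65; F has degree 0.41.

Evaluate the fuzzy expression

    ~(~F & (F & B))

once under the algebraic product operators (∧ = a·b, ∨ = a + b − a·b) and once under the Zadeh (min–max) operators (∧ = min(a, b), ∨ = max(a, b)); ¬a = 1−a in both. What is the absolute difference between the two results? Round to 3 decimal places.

Under algebraic product:
  ~F = 1 − 0.4100 = 0.5900
  F & B = a·b on (0.4100, 0.6500) = 0.2665
  ~F & (F & B) = a·b on (0.5900, 0.2665) = 0.1572
  ~(~F & (F & B)) = 1 − 0.1572 = 0.8428
  → value = 0.8428
Under Zadeh (min–max):
  ~F = 1 − 0.41 = 0.59
  F & B = min(a, b) on (0.41, 0.65) = 0.41
  ~F & (F & B) = min(a, b) on (0.59, 0.41) = 0.41
  ~(~F & (F & B)) = 1 − 0.41 = 0.59
  → value = 0.5900
|0.8428 − 0.5900| = 0.253

0.253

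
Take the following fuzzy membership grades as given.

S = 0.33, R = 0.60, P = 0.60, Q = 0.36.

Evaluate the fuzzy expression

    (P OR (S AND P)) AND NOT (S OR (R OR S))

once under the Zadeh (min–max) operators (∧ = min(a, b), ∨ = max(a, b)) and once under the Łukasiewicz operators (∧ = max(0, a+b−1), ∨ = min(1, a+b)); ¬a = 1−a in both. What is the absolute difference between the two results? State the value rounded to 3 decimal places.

Under Zadeh (min–max):
  S AND P = min(a, b) on (0.33, 0.60) = 0.33
  P OR (S AND P) = max(a, b) on (0.60, 0.33) = 0.60
  R OR S = max(a, b) on (0.60, 0.33) = 0.60
  S OR (R OR S) = max(a, b) on (0.33, 0.60) = 0.60
  NOT (S OR (R OR S)) = 1 − 0.60 = 0.40
  (P OR (S AND P)) AND NOT (S OR (R OR S)) = min(a, b) on (0.60, 0.40) = 0.40
  → value = 0.4000
Under Łukasiewicz:
  S AND P = max(0, a+b−1) on (0.33, 0.60) = 0.00
  P OR (S AND P) = min(1, a+b) on (0.60, 0.00) = 0.60
  R OR S = min(1, a+b) on (0.60, 0.33) = 0.93
  S OR (R OR S) = min(1, a+b) on (0.33, 0.93) = 1.00
  NOT (S OR (R OR S)) = 1 − 1.00 = 0.00
  (P OR (S AND P)) AND NOT (S OR (R OR S)) = max(0, a+b−1) on (0.60, 0.00) = 0.00
  → value = 0.0000
|0.4000 − 0.0000| = 0.400

0.400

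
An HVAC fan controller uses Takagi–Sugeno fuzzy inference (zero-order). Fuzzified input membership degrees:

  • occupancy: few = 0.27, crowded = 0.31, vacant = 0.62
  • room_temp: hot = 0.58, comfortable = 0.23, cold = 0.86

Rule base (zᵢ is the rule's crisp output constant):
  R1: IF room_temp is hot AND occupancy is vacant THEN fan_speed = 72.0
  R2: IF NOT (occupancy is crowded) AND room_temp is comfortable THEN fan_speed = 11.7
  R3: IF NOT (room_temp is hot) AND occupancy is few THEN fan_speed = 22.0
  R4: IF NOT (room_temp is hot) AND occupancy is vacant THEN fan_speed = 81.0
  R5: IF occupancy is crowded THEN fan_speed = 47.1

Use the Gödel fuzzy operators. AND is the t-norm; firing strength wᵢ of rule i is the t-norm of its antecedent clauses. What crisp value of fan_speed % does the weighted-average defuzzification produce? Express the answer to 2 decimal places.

54.70

R1 (z=72.0): hot=0.58, vacant=0.62; AND[min(a, b)] → w = 0.58
R2 (z=11.7): ¬crowded=1−0.31=0.69, comfortable=0.23; AND[min(a, b)] → w = 0.23
R3 (z=22.0): ¬hot=1−0.58=0.42, few=0.27; AND[min(a, b)] → w = 0.27
R4 (z=81.0): ¬hot=1−0.58=0.42, vacant=0.62; AND[min(a, b)] → w = 0.42
R5 (z=47.1): crowded=0.31 → w = 0.31
Weighted average = (0.58·72.0 + 0.23·11.7 + 0.27·22.0 + 0.42·81.0 + 0.31·47.1) / (0.58 + 0.23 + 0.27 + 0.42 + 0.31)
  = 99.0120 / 1.8100 = 54.70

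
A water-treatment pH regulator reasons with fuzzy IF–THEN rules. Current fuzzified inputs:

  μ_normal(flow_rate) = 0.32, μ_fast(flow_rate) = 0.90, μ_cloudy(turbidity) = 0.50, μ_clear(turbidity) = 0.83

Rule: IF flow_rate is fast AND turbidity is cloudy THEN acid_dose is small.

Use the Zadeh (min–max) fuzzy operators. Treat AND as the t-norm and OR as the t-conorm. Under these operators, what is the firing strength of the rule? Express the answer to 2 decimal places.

firing strength: fast=0.90, cloudy=0.50; AND[min(a, b)] → w = 0.50

0.50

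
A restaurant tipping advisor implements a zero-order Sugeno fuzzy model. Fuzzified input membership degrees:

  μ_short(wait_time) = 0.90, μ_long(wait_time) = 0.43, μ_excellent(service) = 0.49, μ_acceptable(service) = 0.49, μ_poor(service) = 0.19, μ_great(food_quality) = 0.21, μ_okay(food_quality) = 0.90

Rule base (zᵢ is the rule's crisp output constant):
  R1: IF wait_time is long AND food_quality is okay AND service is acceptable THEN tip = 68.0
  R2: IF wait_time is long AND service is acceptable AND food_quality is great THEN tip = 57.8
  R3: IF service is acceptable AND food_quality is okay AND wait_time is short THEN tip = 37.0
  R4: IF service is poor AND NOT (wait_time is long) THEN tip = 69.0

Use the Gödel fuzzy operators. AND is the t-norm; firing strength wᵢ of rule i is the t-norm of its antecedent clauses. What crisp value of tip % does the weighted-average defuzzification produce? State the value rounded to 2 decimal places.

R1 (z=68.0): long=0.43, okay=0.90, acceptable=0.49; AND[min(a, b)] → w = 0.43
R2 (z=57.8): long=0.43, acceptable=0.49, great=0.21; AND[min(a, b)] → w = 0.21
R3 (z=37.0): acceptable=0.49, okay=0.90, short=0.90; AND[min(a, b)] → w = 0.49
R4 (z=69.0): poor=0.19, ¬long=1−0.43=0.57; AND[min(a, b)] → w = 0.19
Weighted average = (0.43·68.0 + 0.21·57.8 + 0.49·37.0 + 0.19·69.0) / (0.43 + 0.21 + 0.49 + 0.19)
  = 72.6180 / 1.3200 = 55.01

55.01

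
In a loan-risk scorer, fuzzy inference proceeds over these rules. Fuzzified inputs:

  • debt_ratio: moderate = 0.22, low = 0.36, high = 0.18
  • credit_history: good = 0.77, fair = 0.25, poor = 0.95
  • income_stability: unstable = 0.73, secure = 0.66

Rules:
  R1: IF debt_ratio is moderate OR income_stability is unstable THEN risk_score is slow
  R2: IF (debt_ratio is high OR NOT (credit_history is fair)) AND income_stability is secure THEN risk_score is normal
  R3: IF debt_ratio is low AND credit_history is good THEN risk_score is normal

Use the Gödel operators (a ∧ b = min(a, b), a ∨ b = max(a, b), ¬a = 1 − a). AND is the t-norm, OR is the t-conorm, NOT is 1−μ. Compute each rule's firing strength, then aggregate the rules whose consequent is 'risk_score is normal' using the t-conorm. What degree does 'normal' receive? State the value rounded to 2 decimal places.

0.66

R1: moderate=0.22, unstable=0.73; OR[max(a, b)] → w = 0.73
R2: (high=0.18 OR ¬fair=1−0.25=0.75) = 0.75; AND[min(a, b)] with secure=0.66 → w = 0.66
R3: low=0.36, good=0.77; AND[min(a, b)] → w = 0.36
Rules with consequent 'normal': {R2, R3} → strengths 0.66, 0.36
Aggregate via t-conorm [max(a, b)]: 0.66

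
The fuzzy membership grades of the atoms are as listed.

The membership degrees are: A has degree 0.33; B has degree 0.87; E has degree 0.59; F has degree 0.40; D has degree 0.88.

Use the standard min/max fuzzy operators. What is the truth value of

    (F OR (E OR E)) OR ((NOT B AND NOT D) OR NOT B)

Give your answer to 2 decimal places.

E OR E = max(a, b) on (0.59, 0.59) = 0.59
F OR (E OR E) = max(a, b) on (0.40, 0.59) = 0.59
NOT B = 1 − 0.87 = 0.13
NOT D = 1 − 0.88 = 0.12
NOT B AND NOT D = min(a, b) on (0.13, 0.12) = 0.12
NOT B = 1 − 0.87 = 0.13
(NOT B AND NOT D) OR NOT B = max(a, b) on (0.12, 0.13) = 0.13
(F OR (E OR E)) OR ((NOT B AND NOT D) OR NOT B) = max(a, b) on (0.59, 0.13) = 0.59

0.59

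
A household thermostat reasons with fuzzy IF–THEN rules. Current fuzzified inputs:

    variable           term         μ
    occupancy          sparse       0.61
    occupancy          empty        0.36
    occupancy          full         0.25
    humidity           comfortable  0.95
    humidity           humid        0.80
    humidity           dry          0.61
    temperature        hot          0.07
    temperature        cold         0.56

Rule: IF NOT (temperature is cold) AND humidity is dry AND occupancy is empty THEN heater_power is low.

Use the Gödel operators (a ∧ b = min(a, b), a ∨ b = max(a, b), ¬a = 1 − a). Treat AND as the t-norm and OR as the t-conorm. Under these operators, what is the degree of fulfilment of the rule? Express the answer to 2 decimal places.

firing strength: ¬cold=1−0.56=0.44, dry=0.61, empty=0.36; AND[min(a, b)] → w = 0.36

0.36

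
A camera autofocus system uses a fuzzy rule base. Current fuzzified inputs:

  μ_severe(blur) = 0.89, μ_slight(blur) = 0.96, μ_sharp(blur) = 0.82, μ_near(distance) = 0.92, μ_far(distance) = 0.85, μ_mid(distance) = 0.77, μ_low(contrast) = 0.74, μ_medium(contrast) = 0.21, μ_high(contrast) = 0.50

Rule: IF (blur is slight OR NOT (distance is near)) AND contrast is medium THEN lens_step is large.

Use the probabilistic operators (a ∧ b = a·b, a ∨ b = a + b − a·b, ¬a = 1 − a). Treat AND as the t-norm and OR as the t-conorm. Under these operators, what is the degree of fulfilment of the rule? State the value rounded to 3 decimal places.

0.202

firing strength: (slight=0.96 OR ¬near=1−0.92=0.08) = 0.9632; AND[a·b] with medium=0.21 → w = 0.2023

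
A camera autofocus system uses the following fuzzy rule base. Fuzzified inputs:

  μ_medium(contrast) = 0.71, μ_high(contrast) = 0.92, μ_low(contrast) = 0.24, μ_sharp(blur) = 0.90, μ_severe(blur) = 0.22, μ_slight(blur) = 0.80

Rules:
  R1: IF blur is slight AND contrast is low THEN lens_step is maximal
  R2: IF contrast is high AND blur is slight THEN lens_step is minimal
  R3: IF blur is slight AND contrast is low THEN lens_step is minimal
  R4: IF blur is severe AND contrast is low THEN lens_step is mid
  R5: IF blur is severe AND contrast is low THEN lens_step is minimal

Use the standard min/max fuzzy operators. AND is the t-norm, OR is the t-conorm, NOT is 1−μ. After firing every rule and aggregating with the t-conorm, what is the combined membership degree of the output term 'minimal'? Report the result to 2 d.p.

0.80

R1: slight=0.80, low=0.24; AND[min(a, b)] → w = 0.24
R2: high=0.92, slight=0.80; AND[min(a, b)] → w = 0.80
R3: slight=0.80, low=0.24; AND[min(a, b)] → w = 0.24
R4: severe=0.22, low=0.24; AND[min(a, b)] → w = 0.22
R5: severe=0.22, low=0.24; AND[min(a, b)] → w = 0.22
Rules with consequent 'minimal': {R2, R3, R5} → strengths 0.80, 0.24, 0.22
Aggregate via t-conorm [max(a, b)]: 0.80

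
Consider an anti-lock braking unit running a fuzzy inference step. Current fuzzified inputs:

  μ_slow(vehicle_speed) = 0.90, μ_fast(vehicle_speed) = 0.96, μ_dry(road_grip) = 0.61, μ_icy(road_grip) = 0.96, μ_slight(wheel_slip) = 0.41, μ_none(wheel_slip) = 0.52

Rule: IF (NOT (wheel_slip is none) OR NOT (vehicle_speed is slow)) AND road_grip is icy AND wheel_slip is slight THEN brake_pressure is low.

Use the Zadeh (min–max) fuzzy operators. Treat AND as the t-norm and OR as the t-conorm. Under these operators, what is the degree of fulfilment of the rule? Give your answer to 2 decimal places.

firing strength: (¬none=1−0.52=0.48 OR ¬slow=1−0.90=0.10) = 0.48; AND[min(a, b)] with icy=0.96, slight=0.41 → w = 0.41

0.41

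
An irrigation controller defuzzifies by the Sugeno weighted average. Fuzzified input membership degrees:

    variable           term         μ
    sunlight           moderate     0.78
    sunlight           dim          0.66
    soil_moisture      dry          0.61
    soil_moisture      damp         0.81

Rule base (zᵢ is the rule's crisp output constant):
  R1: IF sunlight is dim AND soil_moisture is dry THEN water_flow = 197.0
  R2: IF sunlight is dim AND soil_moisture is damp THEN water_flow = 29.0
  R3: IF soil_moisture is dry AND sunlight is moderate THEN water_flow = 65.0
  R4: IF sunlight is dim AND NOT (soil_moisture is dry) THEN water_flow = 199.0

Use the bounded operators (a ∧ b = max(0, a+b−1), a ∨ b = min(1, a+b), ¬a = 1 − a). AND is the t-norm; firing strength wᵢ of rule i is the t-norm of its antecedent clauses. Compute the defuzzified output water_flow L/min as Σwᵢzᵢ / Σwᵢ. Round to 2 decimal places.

R1 (z=197.0): dim=0.66, dry=0.61; AND[max(0, a+b−1)] → w = 0.27
R2 (z=29.0): dim=0.66, damp=0.81; AND[max(0, a+b−1)] → w = 0.47
R3 (z=65.0): dry=0.61, moderate=0.78; AND[max(0, a+b−1)] → w = 0.39
R4 (z=199.0): dim=0.66, ¬dry=1−0.61=0.39; AND[max(0, a+b−1)] → w = 0.05
Weighted average = (0.27·197.0 + 0.47·29.0 + 0.39·65.0 + 0.05·199.0) / (0.27 + 0.47 + 0.39 + 0.05)
  = 102.1200 / 1.1800 = 86.54

86.54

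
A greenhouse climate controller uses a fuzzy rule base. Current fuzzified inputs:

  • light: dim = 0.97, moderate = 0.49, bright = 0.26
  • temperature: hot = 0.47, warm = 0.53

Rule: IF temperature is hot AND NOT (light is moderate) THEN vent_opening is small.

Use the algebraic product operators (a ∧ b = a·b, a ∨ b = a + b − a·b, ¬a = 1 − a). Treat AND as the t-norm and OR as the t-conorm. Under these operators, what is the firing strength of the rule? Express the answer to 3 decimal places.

firing strength: hot=0.47, ¬moderate=1−0.49=0.51; AND[a·b] → w = 0.2397

0.240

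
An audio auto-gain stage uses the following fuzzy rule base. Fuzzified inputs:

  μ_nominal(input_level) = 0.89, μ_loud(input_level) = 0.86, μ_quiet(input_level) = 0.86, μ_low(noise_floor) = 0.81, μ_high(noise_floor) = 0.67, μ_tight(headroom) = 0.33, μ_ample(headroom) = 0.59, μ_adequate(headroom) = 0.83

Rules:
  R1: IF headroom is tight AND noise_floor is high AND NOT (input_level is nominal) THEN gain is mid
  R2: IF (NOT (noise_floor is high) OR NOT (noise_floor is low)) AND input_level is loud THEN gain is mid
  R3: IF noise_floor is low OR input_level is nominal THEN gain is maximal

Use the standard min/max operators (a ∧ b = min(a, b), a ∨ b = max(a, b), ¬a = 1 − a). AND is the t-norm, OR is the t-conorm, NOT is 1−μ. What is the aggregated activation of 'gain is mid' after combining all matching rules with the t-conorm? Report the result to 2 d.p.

0.33

R1: tight=0.33, high=0.67, ¬nominal=1−0.89=0.11; AND[min(a, b)] → w = 0.11
R2: (¬high=1−0.67=0.33 OR ¬low=1−0.81=0.19) = 0.33; AND[min(a, b)] with loud=0.86 → w = 0.33
R3: low=0.81, nominal=0.89; OR[max(a, b)] → w = 0.89
Rules with consequent 'mid': {R1, R2} → strengths 0.11, 0.33
Aggregate via t-conorm [max(a, b)]: 0.33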